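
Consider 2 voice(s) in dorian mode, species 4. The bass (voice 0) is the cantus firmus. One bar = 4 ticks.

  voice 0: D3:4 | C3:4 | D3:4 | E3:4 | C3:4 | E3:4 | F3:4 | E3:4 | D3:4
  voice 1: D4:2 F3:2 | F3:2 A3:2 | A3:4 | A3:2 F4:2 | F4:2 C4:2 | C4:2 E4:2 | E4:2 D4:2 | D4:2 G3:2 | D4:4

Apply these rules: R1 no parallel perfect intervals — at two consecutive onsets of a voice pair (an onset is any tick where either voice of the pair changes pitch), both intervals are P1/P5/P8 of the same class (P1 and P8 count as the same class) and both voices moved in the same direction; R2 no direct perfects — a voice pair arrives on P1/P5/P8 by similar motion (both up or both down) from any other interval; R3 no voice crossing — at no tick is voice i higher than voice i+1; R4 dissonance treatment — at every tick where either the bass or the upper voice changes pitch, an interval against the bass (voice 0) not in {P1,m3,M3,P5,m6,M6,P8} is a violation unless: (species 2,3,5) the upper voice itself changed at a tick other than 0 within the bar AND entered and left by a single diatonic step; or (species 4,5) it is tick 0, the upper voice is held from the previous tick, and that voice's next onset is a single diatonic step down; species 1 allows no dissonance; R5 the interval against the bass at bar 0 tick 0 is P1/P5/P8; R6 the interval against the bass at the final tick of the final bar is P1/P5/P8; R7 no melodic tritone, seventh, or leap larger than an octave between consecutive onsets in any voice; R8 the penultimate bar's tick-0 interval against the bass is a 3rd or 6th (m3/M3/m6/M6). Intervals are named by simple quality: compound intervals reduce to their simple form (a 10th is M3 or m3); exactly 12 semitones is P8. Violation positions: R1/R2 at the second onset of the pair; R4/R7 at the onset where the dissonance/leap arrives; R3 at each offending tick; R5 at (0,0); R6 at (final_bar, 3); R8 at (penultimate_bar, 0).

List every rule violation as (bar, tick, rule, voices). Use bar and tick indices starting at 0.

(1, 0, R4, (0, 1))
(3, 0, R4, (0, 1))
(3, 2, R4, (0, 1))
(4, 0, R4, (0, 1))
(7, 0, R4, (0, 1))
(7, 0, R8, (0, 1))

bar 0: v0=D3 v1=D4 downbeat P8
bar 1: v0=C3 v1=F3 downbeat P4
bar 2: v0=D3 v1=A3 downbeat P5
bar 3: v0=E3 v1=A3 downbeat P4
bar 4: v0=C3 v1=F4 downbeat P4
bar 5: v0=E3 v1=C4 downbeat m6
bar 6: v0=F3 v1=E4 downbeat M7
bar 7: v0=E3 v1=D4 downbeat m7
bar 8: v0=D3 v1=D4 downbeat P8
  -> R4 @ bar 1 tick 0 v(0, 1): C3/F3 P4 untreated
  -> R4 @ bar 3 tick 0 v(0, 1): E3/A3 P4 untreated
  -> R4 @ bar 3 tick 2 v(0, 1): E3/F4 m2 untreated
  -> R4 @ bar 4 tick 0 v(0, 1): C3/F4 P4 untreated
  -> R4 @ bar 7 tick 0 v(0, 1): E3/D4 m7 untreated
  -> R8 @ bar 7 tick 0 v(0, 1): penult m7 not 3rd/6th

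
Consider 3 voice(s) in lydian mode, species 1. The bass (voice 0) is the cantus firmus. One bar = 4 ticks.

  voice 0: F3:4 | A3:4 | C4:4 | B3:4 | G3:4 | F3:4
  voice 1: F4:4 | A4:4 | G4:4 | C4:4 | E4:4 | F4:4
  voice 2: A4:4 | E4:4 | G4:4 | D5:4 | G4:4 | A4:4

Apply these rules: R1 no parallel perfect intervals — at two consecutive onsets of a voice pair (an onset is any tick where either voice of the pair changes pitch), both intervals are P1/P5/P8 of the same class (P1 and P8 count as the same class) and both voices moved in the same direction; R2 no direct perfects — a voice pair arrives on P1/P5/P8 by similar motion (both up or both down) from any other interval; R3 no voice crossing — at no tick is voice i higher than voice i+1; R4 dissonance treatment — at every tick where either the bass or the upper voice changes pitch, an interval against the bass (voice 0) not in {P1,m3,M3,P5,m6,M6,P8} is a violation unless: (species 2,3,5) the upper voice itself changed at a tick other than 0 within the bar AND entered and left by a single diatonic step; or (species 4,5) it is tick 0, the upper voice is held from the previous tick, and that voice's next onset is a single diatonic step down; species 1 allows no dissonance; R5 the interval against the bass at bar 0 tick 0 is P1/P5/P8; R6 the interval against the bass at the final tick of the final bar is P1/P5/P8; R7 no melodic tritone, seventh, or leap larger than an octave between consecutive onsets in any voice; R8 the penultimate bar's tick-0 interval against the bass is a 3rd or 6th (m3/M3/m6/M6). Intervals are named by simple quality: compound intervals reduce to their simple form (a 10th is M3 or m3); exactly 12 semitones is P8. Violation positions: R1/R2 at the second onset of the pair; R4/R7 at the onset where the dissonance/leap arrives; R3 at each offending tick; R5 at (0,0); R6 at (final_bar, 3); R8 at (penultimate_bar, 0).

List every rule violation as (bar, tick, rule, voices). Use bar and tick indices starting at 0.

(0, 0, R5, (0, 2))
(1, 0, R1, (0, 1))
(1, 0, R3, (1, 2))
(1, 1, R3, (1, 2))
(1, 2, R3, (1, 2))
(1, 3, R3, (1, 2))
(2, 0, R1, (0, 2))
(3, 0, R4, (0, 1))
(4, 0, R2, (0, 2))
(4, 0, R8, (0, 2))
(5, 3, R6, (0, 2))

bar 0: v0=F3 v1=F4 v2=A4 downbeat M3
bar 1: v0=A3 v1=A4 v2=E4 downbeat P5
bar 2: v0=C4 v1=G4 v2=G4 downbeat P5
bar 3: v0=B3 v1=C4 v2=D5 downbeat m3
bar 4: v0=G3 v1=E4 v2=G4 downbeat P8
bar 5: v0=F3 v1=F4 v2=A4 downbeat M3
  -> R5 @ bar 0 tick 0 v(0, 2): opens on M3
  -> R1 @ bar 1 tick 0 v(0, 1): F3/F4 P8 -> A3/A4 P8 similar
  -> R3 @ bar 1 tick 0 v(1, 2): A4 above E4
  -> R3 @ bar 1 tick 1 v(1, 2): A4 above E4
  -> R3 @ bar 1 tick 2 v(1, 2): A4 above E4
  -> R3 @ bar 1 tick 3 v(1, 2): A4 above E4
  -> R1 @ bar 2 tick 0 v(0, 2): A3/E4 P5 -> C4/G4 P5 similar
  -> R4 @ bar 3 tick 0 v(0, 1): B3/C4 m2 untreated
  -> R2 @ bar 4 tick 0 v(0, 2): B3/D5 m3 -> G3/G4 P8 similar
  -> R8 @ bar 4 tick 0 v(0, 2): penult P8 not 3rd/6th
  -> R6 @ bar 5 tick 3 v(0, 2): closes on M3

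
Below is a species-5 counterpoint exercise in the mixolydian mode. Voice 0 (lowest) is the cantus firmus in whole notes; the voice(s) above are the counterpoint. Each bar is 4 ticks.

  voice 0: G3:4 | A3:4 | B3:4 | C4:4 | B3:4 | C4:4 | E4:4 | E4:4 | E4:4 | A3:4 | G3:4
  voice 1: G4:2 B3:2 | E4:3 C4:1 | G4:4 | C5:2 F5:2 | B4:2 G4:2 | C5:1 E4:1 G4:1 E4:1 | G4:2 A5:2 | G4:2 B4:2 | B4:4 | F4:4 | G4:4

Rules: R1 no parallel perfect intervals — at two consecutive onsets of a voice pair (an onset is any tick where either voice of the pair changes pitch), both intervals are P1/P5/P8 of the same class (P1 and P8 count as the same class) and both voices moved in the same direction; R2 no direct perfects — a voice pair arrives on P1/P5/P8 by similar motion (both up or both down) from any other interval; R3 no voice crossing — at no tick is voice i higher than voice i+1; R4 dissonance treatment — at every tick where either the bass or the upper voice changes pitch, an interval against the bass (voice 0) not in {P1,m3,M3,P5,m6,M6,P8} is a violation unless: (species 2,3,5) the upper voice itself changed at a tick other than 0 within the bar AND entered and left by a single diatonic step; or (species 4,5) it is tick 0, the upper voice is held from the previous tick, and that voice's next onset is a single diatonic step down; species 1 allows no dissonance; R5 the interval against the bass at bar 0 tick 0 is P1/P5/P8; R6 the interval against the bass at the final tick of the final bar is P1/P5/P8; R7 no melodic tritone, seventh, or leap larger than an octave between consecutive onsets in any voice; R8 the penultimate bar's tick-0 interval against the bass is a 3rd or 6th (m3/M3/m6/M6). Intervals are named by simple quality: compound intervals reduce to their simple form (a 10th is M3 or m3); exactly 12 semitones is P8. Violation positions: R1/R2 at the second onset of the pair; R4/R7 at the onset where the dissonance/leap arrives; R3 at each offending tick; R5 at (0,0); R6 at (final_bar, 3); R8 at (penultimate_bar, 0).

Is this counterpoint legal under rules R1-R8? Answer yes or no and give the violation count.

bar 0: v0=G3 v1=G4 (P8)
bar 1: v0=A3 v1=E4 (P5)
bar 2: v0=B3 v1=G4 (m6)
bar 3: v0=C4 v1=C5 (P8)
bar 4: v0=B3 v1=B4 (P8)
bar 5: v0=C4 v1=C5 (P8)
bar 6: v0=E4 v1=G4 (m3)
bar 7: v0=E4 v1=G4 (m3)
bar 8: v0=E4 v1=B4 (P5)
bar 9: v0=A3 v1=F4 (m6)
bar 10: v0=G3 v1=G4 (P8)
  R2 @ bar1.0: G3/B3 M3 -> A3/E4 P5 similar
  R2 @ bar3.0: B3/G4 m6 -> C4/C5 P8 similar
  R4 @ bar3.2: C4/F5 P4 untreated
  R2 @ bar4.0: C4/F5 P4 -> B3/B4 P8 similar
  R7 @ bar4.0: F5->B4 leap 6st
  R2 @ bar5.0: B3/G4 m6 -> C4/C5 P8 similar
  R4 @ bar6.2: E4/A5 P4 untreated
  R7 @ bar6.2: G4->A5 leap 14st
  R7 @ bar7.0: A5->G4 leap 14st
  R7 @ bar9.0: B4->F4 leap 6st

No (10 violations)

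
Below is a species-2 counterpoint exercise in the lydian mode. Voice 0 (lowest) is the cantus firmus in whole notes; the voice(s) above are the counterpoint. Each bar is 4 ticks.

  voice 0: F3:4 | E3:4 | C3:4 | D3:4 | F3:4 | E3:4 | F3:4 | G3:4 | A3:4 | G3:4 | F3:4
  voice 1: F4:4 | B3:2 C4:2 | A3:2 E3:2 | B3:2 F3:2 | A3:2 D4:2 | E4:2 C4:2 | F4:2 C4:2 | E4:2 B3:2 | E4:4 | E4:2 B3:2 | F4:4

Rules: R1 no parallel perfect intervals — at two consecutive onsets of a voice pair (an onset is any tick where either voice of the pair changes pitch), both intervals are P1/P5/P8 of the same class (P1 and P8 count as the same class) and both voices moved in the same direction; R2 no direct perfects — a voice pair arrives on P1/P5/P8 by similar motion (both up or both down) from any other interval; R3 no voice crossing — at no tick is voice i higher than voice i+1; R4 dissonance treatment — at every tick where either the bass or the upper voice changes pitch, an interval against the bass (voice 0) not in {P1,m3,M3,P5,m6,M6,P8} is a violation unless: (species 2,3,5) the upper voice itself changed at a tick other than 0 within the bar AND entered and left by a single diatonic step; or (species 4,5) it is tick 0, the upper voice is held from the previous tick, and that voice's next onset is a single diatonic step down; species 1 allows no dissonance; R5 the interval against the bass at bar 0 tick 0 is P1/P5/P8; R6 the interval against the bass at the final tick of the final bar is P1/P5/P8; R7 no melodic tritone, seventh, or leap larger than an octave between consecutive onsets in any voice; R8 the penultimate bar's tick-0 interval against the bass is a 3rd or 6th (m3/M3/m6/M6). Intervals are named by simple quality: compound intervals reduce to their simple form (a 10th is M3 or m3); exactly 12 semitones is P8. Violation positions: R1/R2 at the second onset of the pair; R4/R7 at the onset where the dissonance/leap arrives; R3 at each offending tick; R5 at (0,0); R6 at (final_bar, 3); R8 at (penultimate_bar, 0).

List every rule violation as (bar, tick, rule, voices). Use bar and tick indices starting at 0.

(1, 0, R2, (0, 1))
(1, 0, R7, (1,))
(3, 2, R7, (1,))
(6, 0, R2, (0, 1))
(8, 0, R2, (0, 1))
(10, 0, R7, (1,))

bar 0: v0=F3 v1=F4 downbeat P8
bar 1: v0=E3 v1=B3 downbeat P5
bar 2: v0=C3 v1=A3 downbeat M6
bar 3: v0=D3 v1=B3 downbeat M6
bar 4: v0=F3 v1=A3 downbeat M3
bar 5: v0=E3 v1=E4 downbeat P8
bar 6: v0=F3 v1=F4 downbeat P8
bar 7: v0=G3 v1=E4 downbeat M6
bar 8: v0=A3 v1=E4 downbeat P5
bar 9: v0=G3 v1=E4 downbeat M6
bar 10: v0=F3 v1=F4 downbeat P8
  -> R2 @ bar 1 tick 0 v(0, 1): F3/F4 P8 -> E3/B3 P5 similar
  -> R7 @ bar 1 tick 0 v(1,): F4->B3 leap 6st
  -> R7 @ bar 3 tick 2 v(1,): B3->F3 leap 6st
  -> R2 @ bar 6 tick 0 v(0, 1): E3/C4 m6 -> F3/F4 P8 similar
  -> R2 @ bar 8 tick 0 v(0, 1): G3/B3 M3 -> A3/E4 P5 similar
  -> R7 @ bar 10 tick 0 v(1,): B3->F4 leap 6st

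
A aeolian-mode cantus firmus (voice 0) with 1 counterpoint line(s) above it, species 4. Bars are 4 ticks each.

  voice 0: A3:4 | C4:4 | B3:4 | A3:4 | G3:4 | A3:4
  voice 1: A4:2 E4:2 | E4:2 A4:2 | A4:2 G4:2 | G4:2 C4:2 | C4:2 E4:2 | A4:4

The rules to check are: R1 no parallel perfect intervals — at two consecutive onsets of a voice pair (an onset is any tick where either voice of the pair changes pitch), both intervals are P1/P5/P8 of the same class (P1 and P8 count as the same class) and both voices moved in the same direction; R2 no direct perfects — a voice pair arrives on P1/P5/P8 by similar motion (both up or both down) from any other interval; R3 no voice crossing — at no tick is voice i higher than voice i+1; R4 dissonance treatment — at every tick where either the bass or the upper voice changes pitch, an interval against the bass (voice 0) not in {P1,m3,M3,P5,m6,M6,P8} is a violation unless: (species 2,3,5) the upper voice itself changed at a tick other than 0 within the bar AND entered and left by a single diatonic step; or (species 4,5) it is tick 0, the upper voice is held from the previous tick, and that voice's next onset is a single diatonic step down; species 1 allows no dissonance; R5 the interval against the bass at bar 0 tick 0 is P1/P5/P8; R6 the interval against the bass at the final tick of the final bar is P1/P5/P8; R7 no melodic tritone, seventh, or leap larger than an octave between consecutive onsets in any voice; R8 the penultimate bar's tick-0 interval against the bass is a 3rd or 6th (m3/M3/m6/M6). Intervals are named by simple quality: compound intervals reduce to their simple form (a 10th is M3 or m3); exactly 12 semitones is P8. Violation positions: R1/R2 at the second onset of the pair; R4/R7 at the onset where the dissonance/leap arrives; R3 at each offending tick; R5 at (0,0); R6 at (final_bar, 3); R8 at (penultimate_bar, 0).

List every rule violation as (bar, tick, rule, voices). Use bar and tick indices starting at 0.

(3, 0, R4, (0, 1))
(4, 0, R4, (0, 1))
(4, 0, R8, (0, 1))
(5, 0, R2, (0, 1))

bar 0: v0=A3 v1=A4 downbeat P8
bar 1: v0=C4 v1=E4 downbeat M3
bar 2: v0=B3 v1=A4 downbeat m7
bar 3: v0=A3 v1=G4 downbeat m7
bar 4: v0=G3 v1=C4 downbeat P4
bar 5: v0=A3 v1=A4 downbeat P8
  -> R4 @ bar 3 tick 0 v(0, 1): A3/G4 m7 untreated
  -> R4 @ bar 4 tick 0 v(0, 1): G3/C4 P4 untreated
  -> R8 @ bar 4 tick 0 v(0, 1): penult P4 not 3rd/6th
  -> R2 @ bar 5 tick 0 v(0, 1): G3/E4 M6 -> A3/A4 P8 similar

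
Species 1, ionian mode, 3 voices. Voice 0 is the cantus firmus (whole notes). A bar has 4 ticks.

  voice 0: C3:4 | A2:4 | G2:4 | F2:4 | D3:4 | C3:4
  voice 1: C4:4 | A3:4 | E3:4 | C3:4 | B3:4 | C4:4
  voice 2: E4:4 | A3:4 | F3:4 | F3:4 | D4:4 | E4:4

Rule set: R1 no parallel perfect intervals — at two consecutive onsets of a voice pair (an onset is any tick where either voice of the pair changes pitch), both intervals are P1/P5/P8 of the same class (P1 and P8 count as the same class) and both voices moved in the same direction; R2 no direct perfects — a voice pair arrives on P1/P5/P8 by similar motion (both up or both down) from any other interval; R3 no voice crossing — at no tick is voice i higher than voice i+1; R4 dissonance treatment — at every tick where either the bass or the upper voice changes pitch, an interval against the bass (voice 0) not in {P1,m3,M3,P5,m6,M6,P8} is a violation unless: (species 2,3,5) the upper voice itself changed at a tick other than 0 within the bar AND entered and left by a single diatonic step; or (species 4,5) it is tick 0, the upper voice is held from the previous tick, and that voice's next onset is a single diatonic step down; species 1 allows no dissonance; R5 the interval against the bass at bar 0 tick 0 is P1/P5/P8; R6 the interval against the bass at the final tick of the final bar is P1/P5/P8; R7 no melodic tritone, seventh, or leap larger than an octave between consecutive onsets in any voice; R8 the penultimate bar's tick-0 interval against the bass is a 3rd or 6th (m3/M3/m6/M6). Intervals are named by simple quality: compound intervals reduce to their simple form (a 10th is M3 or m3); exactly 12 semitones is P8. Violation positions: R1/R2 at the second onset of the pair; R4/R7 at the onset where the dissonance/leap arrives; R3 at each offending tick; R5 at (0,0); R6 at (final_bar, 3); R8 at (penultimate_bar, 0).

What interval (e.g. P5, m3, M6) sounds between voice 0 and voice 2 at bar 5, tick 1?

voice 0=C3 voice 2=E4 -> M3

M3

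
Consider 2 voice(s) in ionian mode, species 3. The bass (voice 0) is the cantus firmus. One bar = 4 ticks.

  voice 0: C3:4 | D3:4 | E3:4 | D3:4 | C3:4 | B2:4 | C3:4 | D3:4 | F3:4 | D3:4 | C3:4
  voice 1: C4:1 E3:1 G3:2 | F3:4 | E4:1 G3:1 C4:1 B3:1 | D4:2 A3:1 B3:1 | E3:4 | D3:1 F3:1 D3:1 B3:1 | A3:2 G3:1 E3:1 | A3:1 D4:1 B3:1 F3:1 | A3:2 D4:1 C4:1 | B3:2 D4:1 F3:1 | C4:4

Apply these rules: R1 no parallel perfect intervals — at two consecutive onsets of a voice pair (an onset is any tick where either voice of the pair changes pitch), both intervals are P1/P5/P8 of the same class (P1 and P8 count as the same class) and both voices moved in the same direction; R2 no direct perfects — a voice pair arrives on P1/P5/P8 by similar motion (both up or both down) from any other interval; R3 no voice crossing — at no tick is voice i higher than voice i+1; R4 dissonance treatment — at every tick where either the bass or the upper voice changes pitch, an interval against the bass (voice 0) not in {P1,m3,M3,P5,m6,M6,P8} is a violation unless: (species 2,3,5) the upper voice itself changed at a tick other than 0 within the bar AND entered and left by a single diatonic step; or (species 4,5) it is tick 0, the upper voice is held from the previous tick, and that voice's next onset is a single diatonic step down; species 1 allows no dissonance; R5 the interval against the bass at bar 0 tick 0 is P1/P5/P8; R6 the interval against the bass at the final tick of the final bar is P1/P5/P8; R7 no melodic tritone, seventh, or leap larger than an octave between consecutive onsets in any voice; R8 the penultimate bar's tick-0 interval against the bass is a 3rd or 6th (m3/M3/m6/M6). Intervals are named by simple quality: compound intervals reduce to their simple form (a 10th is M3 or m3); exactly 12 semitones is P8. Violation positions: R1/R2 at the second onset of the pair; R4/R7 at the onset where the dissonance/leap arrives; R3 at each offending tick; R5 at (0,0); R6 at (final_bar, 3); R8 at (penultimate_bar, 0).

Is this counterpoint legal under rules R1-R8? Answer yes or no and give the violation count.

bar 0: v0=C3 v1=C4 (P8)
bar 1: v0=D3 v1=F3 (m3)
bar 2: v0=E3 v1=E4 (P8)
bar 3: v0=D3 v1=D4 (P8)
bar 4: v0=C3 v1=E3 (M3)
bar 5: v0=B2 v1=D3 (m3)
bar 6: v0=C3 v1=A3 (M6)
bar 7: v0=D3 v1=A3 (P5)
bar 8: v0=F3 v1=A3 (M3)
bar 9: v0=D3 v1=B3 (M6)
bar 10: v0=C3 v1=C4 (P8)
  R2 @ bar2.0: D3/F3 m3 -> E3/E4 P8 similar
  R7 @ bar2.0: F3->E4 leap 11st
  R4 @ bar5.1: B2/F3 TT untreated
  R2 @ bar7.0: C3/E3 M3 -> D3/A3 P5 similar
  R7 @ bar7.3: B3->F3 leap 6st

No (5 violations)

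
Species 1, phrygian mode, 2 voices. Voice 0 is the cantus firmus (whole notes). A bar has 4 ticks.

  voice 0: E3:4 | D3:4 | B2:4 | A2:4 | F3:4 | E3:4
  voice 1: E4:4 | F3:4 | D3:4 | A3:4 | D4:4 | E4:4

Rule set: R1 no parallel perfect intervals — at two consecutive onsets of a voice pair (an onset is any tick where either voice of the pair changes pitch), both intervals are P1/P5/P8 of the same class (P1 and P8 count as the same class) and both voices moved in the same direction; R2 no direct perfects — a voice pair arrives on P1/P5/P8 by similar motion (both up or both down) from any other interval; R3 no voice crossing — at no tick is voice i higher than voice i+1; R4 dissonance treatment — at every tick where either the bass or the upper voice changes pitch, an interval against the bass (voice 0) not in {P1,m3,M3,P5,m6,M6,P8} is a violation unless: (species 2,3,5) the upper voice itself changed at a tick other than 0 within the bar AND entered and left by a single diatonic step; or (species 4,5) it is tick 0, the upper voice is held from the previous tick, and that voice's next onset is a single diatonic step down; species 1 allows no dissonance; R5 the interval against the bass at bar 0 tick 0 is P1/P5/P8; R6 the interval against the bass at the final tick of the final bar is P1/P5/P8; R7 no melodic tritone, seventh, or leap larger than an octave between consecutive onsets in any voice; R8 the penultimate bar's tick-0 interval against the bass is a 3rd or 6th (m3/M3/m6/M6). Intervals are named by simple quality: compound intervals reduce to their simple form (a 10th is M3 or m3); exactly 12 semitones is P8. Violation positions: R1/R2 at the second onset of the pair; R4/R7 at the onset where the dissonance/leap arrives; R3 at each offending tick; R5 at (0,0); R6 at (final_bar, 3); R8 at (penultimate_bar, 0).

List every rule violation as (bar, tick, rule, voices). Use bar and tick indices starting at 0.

(1, 0, R7, (1,))

bar 0: v0=E3 v1=E4 downbeat P8
bar 1: v0=D3 v1=F3 downbeat m3
bar 2: v0=B2 v1=D3 downbeat m3
bar 3: v0=A2 v1=A3 downbeat P8
bar 4: v0=F3 v1=D4 downbeat M6
bar 5: v0=E3 v1=E4 downbeat P8
  -> R7 @ bar 1 tick 0 v(1,): E4->F3 leap 11st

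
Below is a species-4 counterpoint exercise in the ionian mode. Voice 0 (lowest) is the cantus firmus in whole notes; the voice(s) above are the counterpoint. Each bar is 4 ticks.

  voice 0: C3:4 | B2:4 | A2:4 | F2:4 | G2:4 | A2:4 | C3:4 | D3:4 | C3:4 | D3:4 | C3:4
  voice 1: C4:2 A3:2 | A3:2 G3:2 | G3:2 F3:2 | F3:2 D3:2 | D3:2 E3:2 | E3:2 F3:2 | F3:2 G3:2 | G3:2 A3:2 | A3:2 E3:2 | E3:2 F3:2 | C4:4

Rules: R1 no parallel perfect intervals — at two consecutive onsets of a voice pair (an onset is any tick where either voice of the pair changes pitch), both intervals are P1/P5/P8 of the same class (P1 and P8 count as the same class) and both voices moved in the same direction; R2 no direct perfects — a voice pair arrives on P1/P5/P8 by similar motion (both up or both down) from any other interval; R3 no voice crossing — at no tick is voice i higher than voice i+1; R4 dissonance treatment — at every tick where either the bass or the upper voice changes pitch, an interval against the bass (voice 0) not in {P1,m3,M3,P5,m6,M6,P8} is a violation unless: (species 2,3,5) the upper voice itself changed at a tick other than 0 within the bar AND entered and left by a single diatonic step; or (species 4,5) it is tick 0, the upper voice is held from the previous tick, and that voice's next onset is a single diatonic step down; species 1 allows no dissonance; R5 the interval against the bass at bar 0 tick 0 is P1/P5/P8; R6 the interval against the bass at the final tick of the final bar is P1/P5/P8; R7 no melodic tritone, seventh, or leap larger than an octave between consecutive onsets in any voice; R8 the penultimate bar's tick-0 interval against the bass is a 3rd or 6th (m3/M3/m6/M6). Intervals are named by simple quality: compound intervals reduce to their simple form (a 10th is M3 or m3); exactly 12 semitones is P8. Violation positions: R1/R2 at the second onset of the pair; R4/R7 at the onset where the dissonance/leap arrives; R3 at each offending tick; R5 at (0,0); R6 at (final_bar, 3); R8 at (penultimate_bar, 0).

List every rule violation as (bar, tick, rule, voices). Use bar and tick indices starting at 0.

bar 0: v0=C3 v1=C4 downbeat P8
bar 1: v0=B2 v1=A3 downbeat m7
bar 2: v0=A2 v1=G3 downbeat m7
bar 3: v0=F2 v1=F3 downbeat P8
bar 4: v0=G2 v1=D3 downbeat P5
bar 5: v0=A2 v1=E3 downbeat P5
bar 6: v0=C3 v1=F3 downbeat P4
bar 7: v0=D3 v1=G3 downbeat P4
bar 8: v0=C3 v1=A3 downbeat M6
bar 9: v0=D3 v1=E3 downbeat M2
bar 10: v0=C3 v1=C4 downbeat P8
  -> R4 @ bar 6 tick 0 v(0, 1): C3/F3 P4 untreated
  -> R4 @ bar 7 tick 0 v(0, 1): D3/G3 P4 untreated
  -> R4 @ bar 9 tick 0 v(0, 1): D3/E3 M2 untreated
  -> R8 @ bar 9 tick 0 v(0, 1): penult M2 not 3rd/6th

(6, 0, R4, (0, 1))
(7, 0, R4, (0, 1))
(9, 0, R4, (0, 1))
(9, 0, R8, (0, 1))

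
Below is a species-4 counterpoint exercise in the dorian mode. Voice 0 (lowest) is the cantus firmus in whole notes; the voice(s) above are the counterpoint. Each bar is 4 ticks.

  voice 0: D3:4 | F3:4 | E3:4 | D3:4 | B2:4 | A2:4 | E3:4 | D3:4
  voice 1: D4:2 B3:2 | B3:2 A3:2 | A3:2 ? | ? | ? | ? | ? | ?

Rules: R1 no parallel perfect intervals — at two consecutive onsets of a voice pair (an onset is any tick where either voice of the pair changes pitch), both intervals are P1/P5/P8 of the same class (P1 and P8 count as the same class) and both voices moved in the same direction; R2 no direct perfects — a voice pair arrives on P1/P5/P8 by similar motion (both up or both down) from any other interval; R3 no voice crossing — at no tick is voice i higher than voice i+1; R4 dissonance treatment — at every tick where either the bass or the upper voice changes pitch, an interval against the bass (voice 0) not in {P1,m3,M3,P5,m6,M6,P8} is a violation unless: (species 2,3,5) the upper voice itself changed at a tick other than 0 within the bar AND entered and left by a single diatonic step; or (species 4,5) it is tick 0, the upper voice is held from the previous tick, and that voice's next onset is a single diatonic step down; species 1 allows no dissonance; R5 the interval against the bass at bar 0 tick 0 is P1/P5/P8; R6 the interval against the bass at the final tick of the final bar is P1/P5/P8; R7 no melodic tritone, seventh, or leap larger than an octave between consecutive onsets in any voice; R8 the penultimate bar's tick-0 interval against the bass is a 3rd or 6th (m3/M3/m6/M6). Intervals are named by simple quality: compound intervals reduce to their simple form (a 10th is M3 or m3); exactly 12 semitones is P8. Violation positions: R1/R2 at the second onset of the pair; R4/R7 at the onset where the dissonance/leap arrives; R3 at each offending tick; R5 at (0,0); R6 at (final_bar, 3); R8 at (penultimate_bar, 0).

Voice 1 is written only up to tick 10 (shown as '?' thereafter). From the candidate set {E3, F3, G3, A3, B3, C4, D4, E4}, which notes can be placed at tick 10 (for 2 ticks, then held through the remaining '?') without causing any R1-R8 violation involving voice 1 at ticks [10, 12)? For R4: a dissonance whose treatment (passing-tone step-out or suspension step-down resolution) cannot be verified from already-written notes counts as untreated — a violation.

E3: legal
F3: violates R4
G3: legal
A3: legal
B3: legal
C4: legal
D4: violates R4
E4: legal

{A3, B3, C4, E3, E4, G3}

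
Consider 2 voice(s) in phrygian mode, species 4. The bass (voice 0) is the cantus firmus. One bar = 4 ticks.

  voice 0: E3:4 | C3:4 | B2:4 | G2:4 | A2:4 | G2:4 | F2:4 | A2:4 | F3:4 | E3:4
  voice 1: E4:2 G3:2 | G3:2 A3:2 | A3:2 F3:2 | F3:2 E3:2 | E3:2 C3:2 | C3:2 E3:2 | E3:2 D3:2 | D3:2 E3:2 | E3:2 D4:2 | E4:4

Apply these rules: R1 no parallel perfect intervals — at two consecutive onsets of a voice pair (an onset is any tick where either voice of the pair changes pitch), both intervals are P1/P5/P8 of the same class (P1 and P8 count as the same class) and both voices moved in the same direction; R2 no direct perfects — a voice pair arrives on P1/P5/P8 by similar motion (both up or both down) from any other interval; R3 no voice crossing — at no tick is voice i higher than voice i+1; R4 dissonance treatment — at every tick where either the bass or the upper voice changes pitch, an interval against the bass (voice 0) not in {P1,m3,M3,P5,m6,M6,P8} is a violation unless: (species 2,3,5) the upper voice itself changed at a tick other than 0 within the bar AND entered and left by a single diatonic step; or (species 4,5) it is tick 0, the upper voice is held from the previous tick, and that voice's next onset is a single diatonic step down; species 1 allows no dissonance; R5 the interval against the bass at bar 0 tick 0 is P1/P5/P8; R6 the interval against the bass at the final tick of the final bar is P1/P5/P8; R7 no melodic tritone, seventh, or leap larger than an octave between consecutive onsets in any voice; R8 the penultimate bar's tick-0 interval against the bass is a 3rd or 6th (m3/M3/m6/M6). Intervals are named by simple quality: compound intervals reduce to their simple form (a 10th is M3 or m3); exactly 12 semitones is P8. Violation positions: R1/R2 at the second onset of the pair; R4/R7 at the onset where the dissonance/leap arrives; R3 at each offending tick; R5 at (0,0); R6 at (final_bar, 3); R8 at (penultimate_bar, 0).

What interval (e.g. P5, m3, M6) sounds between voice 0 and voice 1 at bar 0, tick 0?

voice 0=E3 voice 1=E4 -> P8

P8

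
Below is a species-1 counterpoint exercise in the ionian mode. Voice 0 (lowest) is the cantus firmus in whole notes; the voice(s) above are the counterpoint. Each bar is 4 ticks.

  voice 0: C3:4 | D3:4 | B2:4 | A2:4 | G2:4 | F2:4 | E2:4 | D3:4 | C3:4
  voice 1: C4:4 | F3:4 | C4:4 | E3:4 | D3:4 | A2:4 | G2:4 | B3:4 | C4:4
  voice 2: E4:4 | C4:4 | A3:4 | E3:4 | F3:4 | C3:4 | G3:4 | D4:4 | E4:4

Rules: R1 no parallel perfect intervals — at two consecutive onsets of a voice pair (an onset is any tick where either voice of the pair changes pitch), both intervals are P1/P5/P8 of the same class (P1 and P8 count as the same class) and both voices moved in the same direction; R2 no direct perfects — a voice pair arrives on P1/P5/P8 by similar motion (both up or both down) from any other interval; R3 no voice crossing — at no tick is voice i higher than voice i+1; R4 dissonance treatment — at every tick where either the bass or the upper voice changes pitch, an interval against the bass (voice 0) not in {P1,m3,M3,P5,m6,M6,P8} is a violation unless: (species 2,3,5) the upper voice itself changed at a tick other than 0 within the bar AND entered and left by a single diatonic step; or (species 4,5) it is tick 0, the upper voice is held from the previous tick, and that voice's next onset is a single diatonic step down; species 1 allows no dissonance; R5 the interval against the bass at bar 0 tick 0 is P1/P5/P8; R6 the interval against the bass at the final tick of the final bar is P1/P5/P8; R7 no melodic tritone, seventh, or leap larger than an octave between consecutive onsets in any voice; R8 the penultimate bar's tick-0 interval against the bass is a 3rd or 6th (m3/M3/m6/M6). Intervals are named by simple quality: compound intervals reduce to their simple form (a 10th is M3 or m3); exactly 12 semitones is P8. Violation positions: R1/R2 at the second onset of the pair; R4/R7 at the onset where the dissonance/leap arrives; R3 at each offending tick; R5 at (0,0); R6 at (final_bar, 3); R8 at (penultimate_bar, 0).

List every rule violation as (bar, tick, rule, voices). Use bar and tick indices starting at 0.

(0, 0, R5, (0, 2))
(1, 0, R2, (1, 2))
(1, 0, R4, (0, 2))
(2, 0, R3, (1, 2))
(2, 0, R4, (0, 1))
(2, 0, R4, (0, 2))
(2, 1, R3, (1, 2))
(2, 2, R3, (1, 2))
(2, 3, R3, (1, 2))
(3, 0, R2, (0, 1))
(3, 0, R2, (0, 2))
(3, 0, R2, (1, 2))
(4, 0, R1, (0, 1))
(4, 0, R4, (0, 2))
(5, 0, R2, (0, 2))
(7, 0, R2, (0, 2))
(7, 0, R7, (0,))
(7, 0, R7, (1,))
(7, 0, R8, (0, 2))
(8, 3, R6, (0, 2))

bar 0: v0=C3 v1=C4 v2=E4 downbeat M3
bar 1: v0=D3 v1=F3 v2=C4 downbeat m7
bar 2: v0=B2 v1=C4 v2=A3 downbeat m7
bar 3: v0=A2 v1=E3 v2=E3 downbeat P5
bar 4: v0=G2 v1=D3 v2=F3 downbeat m7
bar 5: v0=F2 v1=A2 v2=C3 downbeat P5
bar 6: v0=E2 v1=G2 v2=G3 downbeat m3
bar 7: v0=D3 v1=B3 v2=D4 downbeat P8
bar 8: v0=C3 v1=C4 v2=E4 downbeat M3
  -> R5 @ bar 0 tick 0 v(0, 2): opens on M3
  -> R2 @ bar 1 tick 0 v(1, 2): C4/E4 M3 -> F3/C4 P5 similar
  -> R4 @ bar 1 tick 0 v(0, 2): D3/C4 m7 untreated
  -> R3 @ bar 2 tick 0 v(1, 2): C4 above A3
  -> R4 @ bar 2 tick 0 v(0, 1): B2/C4 m2 untreated
  -> R4 @ bar 2 tick 0 v(0, 2): B2/A3 m7 untreated
  -> R3 @ bar 2 tick 1 v(1, 2): C4 above A3
  -> R3 @ bar 2 tick 2 v(1, 2): C4 above A3
  -> R3 @ bar 2 tick 3 v(1, 2): C4 above A3
  -> R2 @ bar 3 tick 0 v(0, 1): B2/C4 m2 -> A2/E3 P5 similar
  -> R2 @ bar 3 tick 0 v(0, 2): B2/A3 m7 -> A2/E3 P5 similar
  -> R2 @ bar 3 tick 0 v(1, 2): C4/A3 m3 -> E3/E3 P1 similar
  -> R1 @ bar 4 tick 0 v(0, 1): A2/E3 P5 -> G2/D3 P5 similar
  -> R4 @ bar 4 tick 0 v(0, 2): G2/F3 m7 untreated
  -> R2 @ bar 5 tick 0 v(0, 2): G2/F3 m7 -> F2/C3 P5 similar
  -> R2 @ bar 7 tick 0 v(0, 2): E2/G3 m3 -> D3/D4 P8 similar
  -> R7 @ bar 7 tick 0 v(0,): E2->D3 leap 10st
  -> R7 @ bar 7 tick 0 v(1,): G2->B3 leap 16st
  -> R8 @ bar 7 tick 0 v(0, 2): penult P8 not 3rd/6th
  -> R6 @ bar 8 tick 3 v(0, 2): closes on M3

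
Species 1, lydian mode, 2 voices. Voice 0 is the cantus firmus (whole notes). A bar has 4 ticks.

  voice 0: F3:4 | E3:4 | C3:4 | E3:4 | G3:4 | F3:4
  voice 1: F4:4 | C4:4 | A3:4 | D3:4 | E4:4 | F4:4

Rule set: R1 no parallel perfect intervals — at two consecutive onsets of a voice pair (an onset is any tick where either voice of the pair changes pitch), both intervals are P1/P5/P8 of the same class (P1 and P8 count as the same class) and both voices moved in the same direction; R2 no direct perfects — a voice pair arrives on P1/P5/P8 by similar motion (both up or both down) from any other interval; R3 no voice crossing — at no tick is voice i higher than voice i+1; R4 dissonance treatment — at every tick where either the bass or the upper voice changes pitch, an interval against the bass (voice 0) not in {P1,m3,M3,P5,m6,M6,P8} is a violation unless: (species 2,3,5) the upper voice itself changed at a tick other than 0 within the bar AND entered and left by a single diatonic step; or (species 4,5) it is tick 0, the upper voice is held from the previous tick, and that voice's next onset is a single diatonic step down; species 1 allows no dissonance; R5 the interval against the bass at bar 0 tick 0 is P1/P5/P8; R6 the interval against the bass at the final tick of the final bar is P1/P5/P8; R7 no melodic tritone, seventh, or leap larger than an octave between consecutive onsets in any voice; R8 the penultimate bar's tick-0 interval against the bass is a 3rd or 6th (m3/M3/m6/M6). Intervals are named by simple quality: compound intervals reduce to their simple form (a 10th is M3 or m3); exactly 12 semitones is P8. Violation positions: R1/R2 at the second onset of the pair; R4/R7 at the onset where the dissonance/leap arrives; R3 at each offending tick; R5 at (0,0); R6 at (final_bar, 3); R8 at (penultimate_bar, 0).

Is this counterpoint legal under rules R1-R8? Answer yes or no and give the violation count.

bar 0: v0=F3 v1=F4 (P8)
bar 1: v0=E3 v1=C4 (m6)
bar 2: v0=C3 v1=A3 (M6)
bar 3: v0=E3 v1=D3 (M2)
bar 4: v0=G3 v1=E4 (M6)
bar 5: v0=F3 v1=F4 (P8)
  R3 @ bar3.0: E3 above D3
  R4 @ bar3.0: E3/D3 M2 untreated
  R3 @ bar3.1: E3 above D3
  R3 @ bar3.2: E3 above D3
  R3 @ bar3.3: E3 above D3
  R7 @ bar4.0: D3->E4 leap 14st

No (6 violations)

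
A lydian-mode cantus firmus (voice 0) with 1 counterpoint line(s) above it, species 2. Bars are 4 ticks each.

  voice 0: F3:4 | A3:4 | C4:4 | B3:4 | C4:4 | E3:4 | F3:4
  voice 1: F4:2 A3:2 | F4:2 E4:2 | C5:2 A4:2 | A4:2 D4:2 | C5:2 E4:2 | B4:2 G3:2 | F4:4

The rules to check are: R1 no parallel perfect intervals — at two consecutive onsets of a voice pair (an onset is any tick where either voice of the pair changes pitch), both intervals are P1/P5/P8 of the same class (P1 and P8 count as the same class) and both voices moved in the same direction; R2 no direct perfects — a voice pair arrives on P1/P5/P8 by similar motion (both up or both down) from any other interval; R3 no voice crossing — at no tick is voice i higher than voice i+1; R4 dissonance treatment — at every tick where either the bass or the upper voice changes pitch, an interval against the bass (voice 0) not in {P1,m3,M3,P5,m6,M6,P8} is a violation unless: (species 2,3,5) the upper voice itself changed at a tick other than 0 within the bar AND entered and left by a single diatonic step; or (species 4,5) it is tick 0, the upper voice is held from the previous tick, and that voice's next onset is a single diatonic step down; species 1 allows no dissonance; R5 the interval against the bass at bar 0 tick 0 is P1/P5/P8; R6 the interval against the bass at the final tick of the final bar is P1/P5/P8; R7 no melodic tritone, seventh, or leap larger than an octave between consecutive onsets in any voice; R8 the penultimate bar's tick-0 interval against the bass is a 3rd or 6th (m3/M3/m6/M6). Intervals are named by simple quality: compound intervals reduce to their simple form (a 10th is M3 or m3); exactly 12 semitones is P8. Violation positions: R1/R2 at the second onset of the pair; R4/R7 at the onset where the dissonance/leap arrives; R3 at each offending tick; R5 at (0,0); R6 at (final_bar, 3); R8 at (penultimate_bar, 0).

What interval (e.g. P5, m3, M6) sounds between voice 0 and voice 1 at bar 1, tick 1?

m6

voice 0=A3 voice 1=F4 -> m6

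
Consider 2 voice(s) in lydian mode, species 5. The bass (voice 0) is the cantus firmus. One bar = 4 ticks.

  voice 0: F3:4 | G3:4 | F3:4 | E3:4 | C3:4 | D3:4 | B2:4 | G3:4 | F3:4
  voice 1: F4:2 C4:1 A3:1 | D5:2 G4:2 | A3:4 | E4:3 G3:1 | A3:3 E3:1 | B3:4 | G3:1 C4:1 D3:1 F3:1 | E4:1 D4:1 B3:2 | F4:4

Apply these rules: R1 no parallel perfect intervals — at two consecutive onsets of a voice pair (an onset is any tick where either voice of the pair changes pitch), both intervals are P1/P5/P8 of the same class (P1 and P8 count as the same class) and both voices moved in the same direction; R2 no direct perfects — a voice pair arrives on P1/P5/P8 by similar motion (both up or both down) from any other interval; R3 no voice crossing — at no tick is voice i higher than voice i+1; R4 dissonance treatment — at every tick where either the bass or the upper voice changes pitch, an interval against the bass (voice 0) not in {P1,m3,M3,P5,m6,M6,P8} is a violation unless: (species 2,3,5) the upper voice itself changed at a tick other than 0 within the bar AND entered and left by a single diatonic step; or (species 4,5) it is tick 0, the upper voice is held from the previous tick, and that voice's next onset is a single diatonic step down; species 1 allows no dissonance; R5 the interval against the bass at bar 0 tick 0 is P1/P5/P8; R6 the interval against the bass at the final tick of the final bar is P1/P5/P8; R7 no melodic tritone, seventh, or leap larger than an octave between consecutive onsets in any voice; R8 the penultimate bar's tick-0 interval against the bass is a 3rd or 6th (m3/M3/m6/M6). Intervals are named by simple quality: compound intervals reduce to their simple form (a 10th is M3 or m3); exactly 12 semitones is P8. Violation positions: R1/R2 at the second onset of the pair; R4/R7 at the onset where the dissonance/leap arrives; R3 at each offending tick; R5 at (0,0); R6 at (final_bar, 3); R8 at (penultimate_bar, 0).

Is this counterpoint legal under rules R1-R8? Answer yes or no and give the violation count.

bar 0: v0=F3 v1=F4 (P8)
bar 1: v0=G3 v1=D5 (P5)
bar 2: v0=F3 v1=A3 (M3)
bar 3: v0=E3 v1=E4 (P8)
bar 4: v0=C3 v1=A3 (M6)
bar 5: v0=D3 v1=B3 (M6)
bar 6: v0=B2 v1=G3 (m6)
bar 7: v0=G3 v1=E4 (M6)
bar 8: v0=F3 v1=F4 (P8)
  R2 @ bar1.0: F3/A3 M3 -> G3/D5 P5 similar
  R7 @ bar1.0: A3->D5 leap 17st
  R7 @ bar2.0: G4->A3 leap 10st
  R4 @ bar6.1: B2/C4 m2 untreated
  R7 @ bar6.2: C4->D3 leap 10st
  R4 @ bar6.3: B2/F3 TT untreated
  R7 @ bar7.0: F3->E4 leap 11st
  R7 @ bar8.0: B3->F4 leap 6st

No (8 violations)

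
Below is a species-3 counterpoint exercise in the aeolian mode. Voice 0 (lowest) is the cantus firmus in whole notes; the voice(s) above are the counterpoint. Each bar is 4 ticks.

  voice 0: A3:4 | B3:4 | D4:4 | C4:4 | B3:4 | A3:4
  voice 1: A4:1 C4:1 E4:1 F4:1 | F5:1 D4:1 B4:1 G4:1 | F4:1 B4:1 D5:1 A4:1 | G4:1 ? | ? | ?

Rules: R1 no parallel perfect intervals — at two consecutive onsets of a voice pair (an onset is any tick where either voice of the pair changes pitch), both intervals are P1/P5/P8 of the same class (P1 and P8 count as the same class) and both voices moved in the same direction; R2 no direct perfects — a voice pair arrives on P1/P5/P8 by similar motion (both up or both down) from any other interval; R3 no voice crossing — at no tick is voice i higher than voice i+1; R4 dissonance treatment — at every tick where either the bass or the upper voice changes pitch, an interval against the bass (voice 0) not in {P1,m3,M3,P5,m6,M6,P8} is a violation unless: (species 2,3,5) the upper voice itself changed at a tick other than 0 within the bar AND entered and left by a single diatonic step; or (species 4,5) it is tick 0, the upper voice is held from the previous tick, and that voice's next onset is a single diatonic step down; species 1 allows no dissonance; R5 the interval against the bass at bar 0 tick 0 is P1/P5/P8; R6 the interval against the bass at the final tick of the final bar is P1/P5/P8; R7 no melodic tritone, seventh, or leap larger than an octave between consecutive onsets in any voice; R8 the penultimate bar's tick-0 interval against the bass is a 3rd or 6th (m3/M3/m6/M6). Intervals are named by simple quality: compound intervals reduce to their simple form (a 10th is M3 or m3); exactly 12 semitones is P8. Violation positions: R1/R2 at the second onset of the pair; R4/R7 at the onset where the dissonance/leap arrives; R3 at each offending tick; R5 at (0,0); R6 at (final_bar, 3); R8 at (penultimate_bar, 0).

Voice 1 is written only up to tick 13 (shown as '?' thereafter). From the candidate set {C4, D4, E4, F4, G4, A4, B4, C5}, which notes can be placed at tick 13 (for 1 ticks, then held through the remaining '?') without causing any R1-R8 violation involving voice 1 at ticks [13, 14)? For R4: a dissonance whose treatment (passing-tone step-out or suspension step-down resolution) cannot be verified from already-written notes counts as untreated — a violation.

C4: legal
D4: violates R4
E4: legal
F4: violates R4
G4: legal
A4: legal
B4: violates R4
C5: legal

{A4, C4, C5, E4, G4}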